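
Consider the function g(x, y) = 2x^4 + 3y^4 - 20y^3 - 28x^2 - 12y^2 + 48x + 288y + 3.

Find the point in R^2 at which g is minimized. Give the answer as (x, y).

(-3, -2)

g(x,y) separates as P(x) + Q(y) + 3, so its minimum is min P + min Q + 3.
P'(x) = 8(x - 2)(x - 1)(x + 3) vanishes at x ∈ {-3, 1, 2}; Q'(y) = 12(y - 4)(y - 3)(y + 2) vanishes at y ∈ {-2, 3, 4}.
Local minima of P (where P''>0): P(-3)=-234, P(2)=16. Local minima of Q: Q(-2)=-416, Q(4)=448.
So the global minimum of g is P(-3) + Q(-2) + 3 = -234 − 416 + 3 = -647, attained at (-3, -2).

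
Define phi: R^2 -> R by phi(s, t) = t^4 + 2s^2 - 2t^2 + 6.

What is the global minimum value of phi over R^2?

5

phi(s,t) separates as P(s) + Q(t) + 6, so its minimum is min P + min Q + 6.
P'(s) = 4s vanishes at s ∈ {0}; Q'(t) = 4t(t - 1)(t + 1) vanishes at t ∈ {-1, 0, 1}.
Local minima of P (where P''>0): P(0)=0. Local minima of Q: Q(-1)=-1, Q(1)=-1.
So the global minimum of phi is P(0) + Q(-1) + 6 = 0 − 1 + 6 = 5, attained at (0, -1).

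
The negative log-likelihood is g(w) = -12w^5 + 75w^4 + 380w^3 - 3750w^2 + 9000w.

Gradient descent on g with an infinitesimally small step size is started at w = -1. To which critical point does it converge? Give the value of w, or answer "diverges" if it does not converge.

-5

g'(w) = -60(w - 5)(w - 3)(w - 2)(w + 5), so g'(-1) = 17280.
Gradient descent moves in the -g' direction, i.e. w is decreasing.
The nearest critical point in that direction is w = -5, where g'' = 33600 > 0 (a local minimum). The iterate converges there.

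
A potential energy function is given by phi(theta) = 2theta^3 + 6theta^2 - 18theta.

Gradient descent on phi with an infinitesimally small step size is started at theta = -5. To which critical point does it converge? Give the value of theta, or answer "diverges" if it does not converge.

phi'(theta) = 6(theta - 1)(theta + 3), so phi'(-5) = 72.
Gradient descent moves in the -phi' direction, i.e. theta is decreasing.
There is no critical point below theta=-5, and phi' keeps the same sign, so the iterate runs off to −∞.

diverges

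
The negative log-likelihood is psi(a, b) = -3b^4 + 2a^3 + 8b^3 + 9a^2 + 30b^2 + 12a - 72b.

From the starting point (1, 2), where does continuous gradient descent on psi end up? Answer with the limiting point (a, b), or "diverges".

(-1, 1)

psi is separable, so gradient descent decouples: a follows -∂psi/∂a, b follows -∂psi/∂b.
∂psi/∂a = 6(a + 1)(a + 2); at a=1 this is 36, so a decreases.
∂psi/∂b = -12(b - 3)(b - 1)(b + 2); at b=2 this is 48, so b decreases.
a converges to its nearest critical value -1 (a local min of the a-part); b converges to 1. The iterate converges to (-1, 1).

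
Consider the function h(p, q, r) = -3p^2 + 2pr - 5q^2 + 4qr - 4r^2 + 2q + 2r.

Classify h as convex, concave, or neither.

h is quadratic, so its Hessian is the constant matrix H = [[-6, 0, 2], [0, -10, 4], [2, 4, -8]].
Leading principal minors: -6, 60, -344.
Signs alternate −, +, − ⇒ H ≺ 0 ⇒ concave.

concave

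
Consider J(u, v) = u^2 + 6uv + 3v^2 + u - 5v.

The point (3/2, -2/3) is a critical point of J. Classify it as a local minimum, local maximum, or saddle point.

The Hessian of J is constant: H = [[2, 6], [6, 6]].
det(H) = 2·6 − 6² = -24.
Since det(H) < 0, H is indefinite and the critical point is a saddle point.

saddle point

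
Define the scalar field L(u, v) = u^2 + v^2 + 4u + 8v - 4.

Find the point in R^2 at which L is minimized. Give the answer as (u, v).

(-2, -4)

L(u,v) separates as P(u) + Q(v) − 4, so its minimum is min P + min Q − 4.
P'(u) = 2u + 4 vanishes at u ∈ {-2}; Q'(v) = 2v + 8 vanishes at v ∈ {-4}.
Local minima of P (where P''>0): P(-2)=-4. Local minima of Q: Q(-4)=-16.
So the global minimum of L is P(-2) + Q(-4) − 4 = -4 − 16 − 4 = -24, attained at (-2, -4).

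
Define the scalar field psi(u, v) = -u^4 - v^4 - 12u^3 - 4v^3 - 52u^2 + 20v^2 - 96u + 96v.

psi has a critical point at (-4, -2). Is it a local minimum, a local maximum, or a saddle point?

saddle point

The mixed partial ∂²psi/∂u∂v is 0, so the Hessian at any point is diag(psi_uu, psi_vv) = diag(-4(3u^2 + 18u + 26), 4(-3v^2 - 6v + 10)).
At (-4, -2): H = diag(-8, 40).
The eigenvalues have opposite signs, so H is indefinite: a saddle point.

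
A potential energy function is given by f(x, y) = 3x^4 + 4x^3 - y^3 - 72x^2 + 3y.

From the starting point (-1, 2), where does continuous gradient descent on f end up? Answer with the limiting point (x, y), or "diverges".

f is separable, so gradient descent decouples: x follows -∂f/∂x, y follows -∂f/∂y.
∂f/∂x = 12x(x - 3)(x + 4); at x=-1 this is 144, so x decreases.
∂f/∂y = -3(y - 1)(y + 1); at y=2 this is -9, so y increases.
The y-coordinate has no critical point in that direction and runs off to infinity.

diverges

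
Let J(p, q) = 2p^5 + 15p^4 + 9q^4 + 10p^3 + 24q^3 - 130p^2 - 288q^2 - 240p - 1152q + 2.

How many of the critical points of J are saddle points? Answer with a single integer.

6

J separates as a function of p plus a function of q, so ∇J=0 decouples.
∂J/∂p = 10(p - 2)(p + 1)(p + 3)(p + 4) = 0 at p ∈ {-4, -3, -1, 2}; ∂J/∂q = 36(q - 4)(q + 2)(q + 4) = 0 at q ∈ {-4, -2, 4}.
The Hessian is diagonal: diag(J_pp, J_qq). Second derivatives: J_pp(-4)=-180, J_pp(-3)=100, J_pp(-1)=-180, J_pp(2)=900; J_qq(-4)=576, J_qq(-2)=-432, J_qq(4)=1728.
Saddle points occur where the two diagonal entries have opposite signs: (-4, -4), (-4, 4), (-3, -2), (-1, -4), (-1, 4), (2, -2). Count: 6.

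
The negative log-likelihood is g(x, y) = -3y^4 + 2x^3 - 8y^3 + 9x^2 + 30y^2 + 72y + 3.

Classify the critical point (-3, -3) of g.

The mixed partial ∂²g/∂x∂y is 0, so the Hessian at any point is diag(g_xx, g_yy) = diag(6(2x + 3), 12(-3y^2 - 4y + 5)).
At (-3, -3): H = diag(-18, -120).
Both eigenvalues are negative, so H is negative definite: a local maximum.

local maximum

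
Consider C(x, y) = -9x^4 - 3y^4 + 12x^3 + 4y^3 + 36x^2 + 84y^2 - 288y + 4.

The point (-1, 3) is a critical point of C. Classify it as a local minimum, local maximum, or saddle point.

local maximum

The mixed partial ∂²C/∂x∂y is 0, so the Hessian at any point is diag(C_xx, C_yy) = diag(36(-3x^2 + 2x + 2), 12(-3y^2 + 2y + 14)).
At (-1, 3): H = diag(-108, -84).
Both eigenvalues are negative, so H is negative definite: a local maximum.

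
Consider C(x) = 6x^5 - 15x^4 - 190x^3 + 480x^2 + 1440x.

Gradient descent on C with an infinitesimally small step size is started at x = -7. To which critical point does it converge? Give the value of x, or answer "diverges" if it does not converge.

C'(x) = 30(x - 4)(x - 3)(x + 1)(x + 4), so C'(-7) = 59400.
Gradient descent moves in the -C' direction, i.e. x is decreasing.
There is no critical point below x=-7, and C' keeps the same sign, so the iterate runs off to −∞.

diverges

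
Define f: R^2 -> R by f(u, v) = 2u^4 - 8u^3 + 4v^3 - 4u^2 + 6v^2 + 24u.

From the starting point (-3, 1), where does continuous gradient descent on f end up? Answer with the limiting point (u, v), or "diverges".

f is separable, so gradient descent decouples: u follows -∂f/∂u, v follows -∂f/∂v.
∂f/∂u = 8(u - 3)(u - 1)(u + 1); at u=-3 this is -384, so u increases.
∂f/∂v = 12v(v + 1); at v=1 this is 24, so v decreases.
u converges to its nearest critical value -1 (a local min of the u-part); v converges to 0. The iterate converges to (-1, 0).

(-1, 0)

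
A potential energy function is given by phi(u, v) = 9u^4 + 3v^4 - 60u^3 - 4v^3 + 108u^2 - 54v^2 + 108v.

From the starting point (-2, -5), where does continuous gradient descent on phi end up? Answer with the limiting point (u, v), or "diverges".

(0, -3)

phi is separable, so gradient descent decouples: u follows -∂phi/∂u, v follows -∂phi/∂v.
∂phi/∂u = 36u(u - 3)(u - 2); at u=-2 this is -1440, so u increases.
∂phi/∂v = 12(v - 3)(v - 1)(v + 3); at v=-5 this is -1152, so v increases.
u converges to its nearest critical value 0 (a local min of the u-part); v converges to -3. The iterate converges to (0, -3).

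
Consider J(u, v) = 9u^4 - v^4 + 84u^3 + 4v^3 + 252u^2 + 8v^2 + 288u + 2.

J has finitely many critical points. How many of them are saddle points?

J separates as a function of u plus a function of v, so ∇J=0 decouples.
∂J/∂u = 36(u + 1)(u + 2)(u + 4) = 0 at u ∈ {-4, -2, -1}; ∂J/∂v = -4v(v - 4)(v + 1) = 0 at v ∈ {-1, 0, 4}.
The Hessian is diagonal: diag(J_uu, J_vv). Second derivatives: J_uu(-4)=216, J_uu(-2)=-72, J_uu(-1)=108; J_vv(-1)=-20, J_vv(0)=16, J_vv(4)=-80.
Saddle points occur where the two diagonal entries have opposite signs: (-4, -1), (-4, 4), (-2, 0), (-1, -1), (-1, 4). Count: 5.

5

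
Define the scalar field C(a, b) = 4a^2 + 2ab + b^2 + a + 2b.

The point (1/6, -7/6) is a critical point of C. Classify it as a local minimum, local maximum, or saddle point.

The Hessian of C is constant: H = [[8, 2], [2, 2]].
det(H) = 8·2 − 2² = 12.
det(H) > 0 and tr(H) = 10 > 0, so H is positive definite and the point is a local minimum.

local minimum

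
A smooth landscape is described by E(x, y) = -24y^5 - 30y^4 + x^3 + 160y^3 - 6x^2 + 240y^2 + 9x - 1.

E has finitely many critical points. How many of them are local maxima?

2

E separates as a function of x plus a function of y, so ∇E=0 decouples.
∂E/∂x = 3(x - 3)(x - 1) = 0 at x ∈ {1, 3}; ∂E/∂y = -120y(y - 2)(y + 1)(y + 2) = 0 at y ∈ {-2, -1, 0, 2}.
The Hessian is diagonal: diag(E_xx, E_yy). Second derivatives: E_xx(1)=-6, E_xx(3)=6; E_yy(-2)=960, E_yy(-1)=-360, E_yy(0)=480, E_yy(2)=-2880.
Local maxima occur where both diagonal entries negative: (1, -1), (1, 2). Count: 2.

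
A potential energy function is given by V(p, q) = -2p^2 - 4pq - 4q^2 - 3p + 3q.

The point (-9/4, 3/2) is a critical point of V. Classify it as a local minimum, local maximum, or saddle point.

The Hessian of V is constant: H = [[-4, -4], [-4, -8]].
det(H) = (-4)·(-8) − (-4)² = 16.
det(H) > 0 and tr(H) = -12 < 0, so H is negative definite and the point is a local maximum.

local maximum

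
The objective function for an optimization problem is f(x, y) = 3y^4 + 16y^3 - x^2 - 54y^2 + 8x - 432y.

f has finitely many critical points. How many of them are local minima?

0

f separates as a function of x plus a function of y, so ∇f=0 decouples.
∂f/∂x = -2(x - 4) = 0 at x ∈ {4}; ∂f/∂y = 12(y - 3)(y + 3)(y + 4) = 0 at y ∈ {-4, -3, 3}.
The Hessian is diagonal: diag(f_xx, f_yy). Second derivatives: f_xx(4)=-2; f_yy(-4)=84, f_yy(-3)=-72, f_yy(3)=504.
Local minima occur where both diagonal entries positive: none. Count: 0.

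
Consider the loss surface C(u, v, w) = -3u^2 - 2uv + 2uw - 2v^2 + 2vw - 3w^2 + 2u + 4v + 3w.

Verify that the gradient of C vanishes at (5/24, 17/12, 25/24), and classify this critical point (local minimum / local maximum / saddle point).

local maximum

∇C = (-6u - 2v + 2w + 2, -2u - 4v + 2w + 4, 2u + 2v - 6w + 3); substituting (5/24, 17/12, 25/24) gives ∇C = (0, 0, 0), so (5/24, 17/12, 25/24) is indeed a critical point.
The Hessian is constant: H = [[-6, -2, 2], [-2, -4, 2], [2, 2, -6]].
Leading principal minors: Δ₁ = -6, Δ₂ = 20, Δ₃ = -96.
The minors alternate sign starting negative (−, +, −), so H is negative definite: a local maximum.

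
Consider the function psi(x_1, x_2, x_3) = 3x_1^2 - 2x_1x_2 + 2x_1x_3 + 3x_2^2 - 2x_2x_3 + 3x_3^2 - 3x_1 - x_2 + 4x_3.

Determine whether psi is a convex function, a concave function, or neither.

psi is quadratic, so its Hessian is the constant matrix H = [[6, -2, 2], [-2, 6, -2], [2, -2, 6]].
Leading principal minors: 6, 32, 160.
All positive ⇒ H ≻ 0 ⇒ convex.

convex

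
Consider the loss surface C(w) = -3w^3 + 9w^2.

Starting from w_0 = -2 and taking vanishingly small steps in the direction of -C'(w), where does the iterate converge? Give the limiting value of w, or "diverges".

0

C'(w) = -9w(w - 2), so C'(-2) = -72.
Gradient descent moves in the -C' direction, i.e. w is increasing.
The nearest critical point in that direction is w = 0, where C'' = 18 > 0 (a local minimum). The iterate converges there.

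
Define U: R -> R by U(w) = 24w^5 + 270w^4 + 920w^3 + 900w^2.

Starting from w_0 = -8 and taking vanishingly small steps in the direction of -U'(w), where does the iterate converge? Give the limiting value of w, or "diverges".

diverges

U'(w) = 120w(w + 1)(w + 3)(w + 5), so U'(-8) = 100800.
Gradient descent moves in the -U' direction, i.e. w is decreasing.
There is no critical point below w=-8, and U' keeps the same sign, so the iterate runs off to −∞.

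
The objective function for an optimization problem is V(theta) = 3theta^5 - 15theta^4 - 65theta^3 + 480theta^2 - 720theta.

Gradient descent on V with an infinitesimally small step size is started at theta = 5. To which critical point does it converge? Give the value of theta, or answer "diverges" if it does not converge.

V'(theta) = 15(theta - 4)(theta - 3)(theta - 1)(theta + 4), so V'(5) = 1080.
Gradient descent moves in the -V' direction, i.e. theta is decreasing.
The nearest critical point in that direction is theta = 4, where V'' = 360 > 0 (a local minimum). The iterate converges there.

4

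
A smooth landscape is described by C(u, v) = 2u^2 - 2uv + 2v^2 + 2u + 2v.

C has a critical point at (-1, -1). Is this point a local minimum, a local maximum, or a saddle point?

The Hessian of C is constant: H = [[4, -2], [-2, 4]].
det(H) = 4·4 − (-2)² = 12.
det(H) > 0 and tr(H) = 8 > 0, so H is positive definite and the point is a local minimum.

local minimum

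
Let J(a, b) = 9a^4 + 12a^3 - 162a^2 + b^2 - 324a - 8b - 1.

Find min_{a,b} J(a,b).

J(a,b) separates as P(a) + Q(b) − 1, so its minimum is min P + min Q − 1.
P'(a) = 36(a - 3)(a + 1)(a + 3) vanishes at a ∈ {-3, -1, 3}; Q'(b) = 2b - 8 vanishes at b ∈ {4}.
Local minima of P (where P''>0): P(-3)=-81, P(3)=-1377. Local minima of Q: Q(4)=-16.
So the global minimum of J is P(3) + Q(4) − 1 = -1377 − 16 − 1 = -1394, attained at (3, 4).

-1394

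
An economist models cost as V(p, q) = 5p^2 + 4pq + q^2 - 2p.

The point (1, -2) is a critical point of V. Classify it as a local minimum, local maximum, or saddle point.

The Hessian of V is constant: H = [[10, 4], [4, 2]].
det(H) = 10·2 − 4² = 4.
det(H) > 0 and tr(H) = 12 > 0, so H is positive definite and the point is a local minimum.

local minimum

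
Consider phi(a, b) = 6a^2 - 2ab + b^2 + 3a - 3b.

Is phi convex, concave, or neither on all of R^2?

phi is quadratic, so its Hessian is the constant matrix H = [[12, -2], [-2, 2]].
det(H) = 20, tr(H) = 14.
det(H) > 0 and tr(H) > 0, so H is positive definite everywhere: convex.

convex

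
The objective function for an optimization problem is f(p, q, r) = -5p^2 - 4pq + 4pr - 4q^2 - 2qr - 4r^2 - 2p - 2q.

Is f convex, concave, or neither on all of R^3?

f is quadratic, so its Hessian is the constant matrix H = [[-10, -4, 4], [-4, -8, -2], [4, -2, -8]].
Leading principal minors: -10, 64, -280.
Signs alternate −, +, − ⇒ H ≺ 0 ⇒ concave.

concave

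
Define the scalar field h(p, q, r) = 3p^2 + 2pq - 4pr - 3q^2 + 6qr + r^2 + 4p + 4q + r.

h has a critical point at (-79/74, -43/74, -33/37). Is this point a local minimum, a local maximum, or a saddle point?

The Hessian is constant: H = [[6, 2, -4], [2, -6, 6], [-4, 6, 2]].
Leading principal minors: Δ₁ = 6, Δ₂ = -40, Δ₃ = -296.
The minors fit neither the all-positive nor the alternating-sign pattern, so H is indefinite: a saddle point.

saddle point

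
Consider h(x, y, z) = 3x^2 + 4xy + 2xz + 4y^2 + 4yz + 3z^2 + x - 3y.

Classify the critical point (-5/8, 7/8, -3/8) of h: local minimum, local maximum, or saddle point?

The Hessian is constant: H = [[6, 4, 2], [4, 8, 4], [2, 4, 6]].
Leading principal minors: Δ₁ = 6, Δ₂ = 32, Δ₃ = 128.
All leading minors are positive, so H is positive definite: a local minimum.

local minimum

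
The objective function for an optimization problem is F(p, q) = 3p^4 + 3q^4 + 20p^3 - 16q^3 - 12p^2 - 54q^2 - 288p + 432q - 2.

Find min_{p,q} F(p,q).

F(p,q) separates as A(p) + B(q) − 2, so its minimum is min A + min B − 2.
A'(p) = 12(p - 2)(p + 3)(p + 4) vanishes at p ∈ {-4, -3, 2}; B'(q) = 12(q - 4)(q - 3)(q + 3) vanishes at q ∈ {-3, 3, 4}.
Local minima of A (where A''>0): A(-4)=448, A(2)=-416. Local minima of B: B(-3)=-1107, B(4)=608.
So the global minimum of F is A(2) + B(-3) − 2 = -416 − 1107 − 2 = -1525, attained at (2, -3).

-1525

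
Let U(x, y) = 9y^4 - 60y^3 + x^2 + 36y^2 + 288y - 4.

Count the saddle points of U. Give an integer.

1

U separates as a function of x plus a function of y, so ∇U=0 decouples.
∂U/∂x = 2x = 0 at x ∈ {0}; ∂U/∂y = 36(y - 4)(y - 2)(y + 1) = 0 at y ∈ {-1, 2, 4}.
The Hessian is diagonal: diag(U_xx, U_yy). Second derivatives: U_xx(0)=2; U_yy(-1)=540, U_yy(2)=-216, U_yy(4)=360.
Saddle points occur where the two diagonal entries have opposite signs: (0, 2). Count: 1.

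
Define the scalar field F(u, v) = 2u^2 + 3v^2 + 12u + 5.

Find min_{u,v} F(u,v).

F(u,v) separates as P(u) + Q(v) + 5, so its minimum is min P + min Q + 5.
P'(u) = 4u + 12 vanishes at u ∈ {-3}; Q'(v) = 6v vanishes at v ∈ {0}.
Local minima of P (where P''>0): P(-3)=-18. Local minima of Q: Q(0)=0.
So the global minimum of F is P(-3) + Q(0) + 5 = -18 + 0 + 5 = -13, attained at (-3, 0).

-13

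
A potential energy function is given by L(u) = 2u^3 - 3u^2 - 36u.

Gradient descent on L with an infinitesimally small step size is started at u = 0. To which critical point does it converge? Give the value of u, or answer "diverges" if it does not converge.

L'(u) = 6(u - 3)(u + 2), so L'(0) = -36.
Gradient descent moves in the -L' direction, i.e. u is increasing.
The nearest critical point in that direction is u = 3, where L'' = 30 > 0 (a local minimum). The iterate converges there.

3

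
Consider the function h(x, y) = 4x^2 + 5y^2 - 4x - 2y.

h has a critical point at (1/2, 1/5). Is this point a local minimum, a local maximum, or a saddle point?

The Hessian of h is constant: H = [[8, 0], [0, 10]].
det(H) = 8·10 − 0² = 80.
det(H) > 0 and tr(H) = 18 > 0, so H is positive definite and the point is a local minimum.

local minimum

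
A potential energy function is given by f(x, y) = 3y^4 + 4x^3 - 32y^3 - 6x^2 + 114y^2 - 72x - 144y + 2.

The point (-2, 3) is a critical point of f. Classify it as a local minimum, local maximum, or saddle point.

local maximum

The mixed partial ∂²f/∂x∂y is 0, so the Hessian at any point is diag(f_xx, f_yy) = diag(12(2x - 1), 12(3y^2 - 16y + 19)).
At (-2, 3): H = diag(-60, -24).
Both eigenvalues are negative, so H is negative definite: a local maximum.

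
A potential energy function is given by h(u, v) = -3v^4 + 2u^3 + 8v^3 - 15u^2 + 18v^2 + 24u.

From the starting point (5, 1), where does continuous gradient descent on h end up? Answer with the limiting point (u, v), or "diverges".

(4, 0)

h is separable, so gradient descent decouples: u follows -∂h/∂u, v follows -∂h/∂v.
∂h/∂u = 6(u - 4)(u - 1); at u=5 this is 24, so u decreases.
∂h/∂v = -12v(v - 3)(v + 1); at v=1 this is 48, so v decreases.
u converges to its nearest critical value 4 (a local min of the u-part); v converges to 0. The iterate converges to (4, 0).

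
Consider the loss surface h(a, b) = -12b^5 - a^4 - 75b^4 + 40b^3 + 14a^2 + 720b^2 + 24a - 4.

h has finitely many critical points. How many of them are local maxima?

4

h separates as a function of a plus a function of b, so ∇h=0 decouples.
∂h/∂a = -4(a - 3)(a + 1)(a + 2) = 0 at a ∈ {-2, -1, 3}; ∂h/∂b = -60b(b - 2)(b + 3)(b + 4) = 0 at b ∈ {-4, -3, 0, 2}.
The Hessian is diagonal: diag(h_aa, h_bb). Second derivatives: h_aa(-2)=-20, h_aa(-1)=16, h_aa(3)=-80; h_bb(-4)=1440, h_bb(-3)=-900, h_bb(0)=1440, h_bb(2)=-3600.
Local maxima occur where both diagonal entries negative: (-2, -3), (-2, 2), (3, -3), (3, 2). Count: 4.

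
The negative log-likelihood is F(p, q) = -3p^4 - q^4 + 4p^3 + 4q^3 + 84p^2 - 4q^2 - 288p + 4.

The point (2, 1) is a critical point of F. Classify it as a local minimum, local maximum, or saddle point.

The mixed partial ∂²F/∂p∂q is 0, so the Hessian at any point is diag(F_pp, F_qq) = diag(12(-3p^2 + 2p + 14), 4(-3q^2 + 6q - 2)).
At (2, 1): H = diag(72, 4).
Both eigenvalues are positive, so H is positive definite: a local minimum.

local minimum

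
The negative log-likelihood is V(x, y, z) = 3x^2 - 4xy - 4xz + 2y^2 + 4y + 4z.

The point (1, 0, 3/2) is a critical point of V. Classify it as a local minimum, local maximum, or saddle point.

saddle point

The Hessian is constant: H = [[6, -4, -4], [-4, 4, 0], [-4, 0, 0]].
Leading principal minors: Δ₁ = 6, Δ₂ = 8, Δ₃ = -64.
The minors fit neither the all-positive nor the alternating-sign pattern, so H is indefinite: a saddle point.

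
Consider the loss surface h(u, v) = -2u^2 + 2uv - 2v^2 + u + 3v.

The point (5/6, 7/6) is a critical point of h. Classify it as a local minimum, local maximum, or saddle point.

The Hessian of h is constant: H = [[-4, 2], [2, -4]].
det(H) = (-4)·(-4) − 2² = 12.
det(H) > 0 and tr(H) = -8 < 0, so H is negative definite and the point is a local maximum.

local maximum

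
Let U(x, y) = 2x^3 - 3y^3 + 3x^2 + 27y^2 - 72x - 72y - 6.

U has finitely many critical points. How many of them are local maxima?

1

U separates as a function of x plus a function of y, so ∇U=0 decouples.
∂U/∂x = 6(x - 3)(x + 4) = 0 at x ∈ {-4, 3}; ∂U/∂y = -9(y - 4)(y - 2) = 0 at y ∈ {2, 4}.
The Hessian is diagonal: diag(U_xx, U_yy). Second derivatives: U_xx(-4)=-42, U_xx(3)=42; U_yy(2)=18, U_yy(4)=-18.
Local maxima occur where both diagonal entries negative: (-4, 4). Count: 1.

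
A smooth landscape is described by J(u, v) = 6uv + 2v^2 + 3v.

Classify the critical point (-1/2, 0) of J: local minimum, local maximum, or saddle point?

The Hessian of J is constant: H = [[0, 6], [6, 4]].
det(H) = 0·4 − 6² = -36.
Since det(H) < 0, H is indefinite and the critical point is a saddle point.

saddle point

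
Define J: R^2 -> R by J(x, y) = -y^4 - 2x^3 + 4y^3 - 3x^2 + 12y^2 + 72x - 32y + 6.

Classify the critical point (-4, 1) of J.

local minimum

The mixed partial ∂²J/∂x∂y is 0, so the Hessian at any point is diag(J_xx, J_yy) = diag(-6(2x + 1), 12(-y^2 + 2y + 2)).
At (-4, 1): H = diag(42, 36).
Both eigenvalues are positive, so H is positive definite: a local minimum.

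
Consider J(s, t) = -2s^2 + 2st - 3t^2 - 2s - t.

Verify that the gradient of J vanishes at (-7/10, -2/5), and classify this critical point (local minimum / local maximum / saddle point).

∇J = (-4s + 2t - 2, 2s - 6t - 1); substituting (-7/10, -2/5) gives ∇J = (0, 0), so (-7/10, -2/5) is indeed a critical point.
The Hessian of J is constant: H = [[-4, 2], [2, -6]].
det(H) = (-4)·(-6) − 2² = 20.
det(H) > 0 and tr(H) = -10 < 0, so H is negative definite and the point is a local maximum.

local maximum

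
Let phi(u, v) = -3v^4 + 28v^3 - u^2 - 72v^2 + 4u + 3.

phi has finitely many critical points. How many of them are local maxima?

phi separates as a function of u plus a function of v, so ∇phi=0 decouples.
∂phi/∂u = -2(u - 2) = 0 at u ∈ {2}; ∂phi/∂v = -12v(v - 4)(v - 3) = 0 at v ∈ {0, 3, 4}.
The Hessian is diagonal: diag(phi_uu, phi_vv). Second derivatives: phi_uu(2)=-2; phi_vv(0)=-144, phi_vv(3)=36, phi_vv(4)=-48.
Local maxima occur where both diagonal entries negative: (2, 0), (2, 4). Count: 2.

2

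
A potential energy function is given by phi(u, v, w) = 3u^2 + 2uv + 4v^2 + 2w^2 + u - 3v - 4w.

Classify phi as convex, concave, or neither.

convex

phi is quadratic, so its Hessian is the constant matrix H = [[6, 2, 0], [2, 8, 0], [0, 0, 4]].
Leading principal minors: 6, 44, 176.
All positive ⇒ H ≻ 0 ⇒ convex.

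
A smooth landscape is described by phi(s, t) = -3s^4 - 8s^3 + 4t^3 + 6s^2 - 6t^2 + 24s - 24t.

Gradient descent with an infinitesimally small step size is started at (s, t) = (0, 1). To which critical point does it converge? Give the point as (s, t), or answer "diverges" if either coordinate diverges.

phi is separable, so gradient descent decouples: s follows -∂phi/∂s, t follows -∂phi/∂t.
∂phi/∂s = -12(s - 1)(s + 1)(s + 2); at s=0 this is 24, so s decreases.
∂phi/∂t = 12(t - 2)(t + 1); at t=1 this is -24, so t increases.
s converges to its nearest critical value -1 (a local min of the s-part); t converges to 2. The iterate converges to (-1, 2).

(-1, 2)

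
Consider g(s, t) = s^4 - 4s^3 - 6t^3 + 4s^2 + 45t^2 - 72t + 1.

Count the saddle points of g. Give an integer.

3

g separates as a function of s plus a function of t, so ∇g=0 decouples.
∂g/∂s = 4s(s - 2)(s - 1) = 0 at s ∈ {0, 1, 2}; ∂g/∂t = -18(t - 4)(t - 1) = 0 at t ∈ {1, 4}.
The Hessian is diagonal: diag(g_ss, g_tt). Second derivatives: g_ss(0)=8, g_ss(1)=-4, g_ss(2)=8; g_tt(1)=54, g_tt(4)=-54.
Saddle points occur where the two diagonal entries have opposite signs: (0, 4), (1, 1), (2, 4). Count: 3.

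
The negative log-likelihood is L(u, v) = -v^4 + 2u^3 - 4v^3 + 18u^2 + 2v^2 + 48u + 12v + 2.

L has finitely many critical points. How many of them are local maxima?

2

L separates as a function of u plus a function of v, so ∇L=0 decouples.
∂L/∂u = 6(u + 2)(u + 4) = 0 at u ∈ {-4, -2}; ∂L/∂v = -4(v - 1)(v + 1)(v + 3) = 0 at v ∈ {-3, -1, 1}.
The Hessian is diagonal: diag(L_uu, L_vv). Second derivatives: L_uu(-4)=-12, L_uu(-2)=12; L_vv(-3)=-32, L_vv(-1)=16, L_vv(1)=-32.
Local maxima occur where both diagonal entries negative: (-4, -3), (-4, 1). Count: 2.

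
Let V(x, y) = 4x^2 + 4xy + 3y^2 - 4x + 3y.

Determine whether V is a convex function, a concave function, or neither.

convex

V is quadratic, so its Hessian is the constant matrix H = [[8, 4], [4, 6]].
det(H) = 32, tr(H) = 14.
det(H) > 0 and tr(H) > 0, so H is positive definite everywhere: convex.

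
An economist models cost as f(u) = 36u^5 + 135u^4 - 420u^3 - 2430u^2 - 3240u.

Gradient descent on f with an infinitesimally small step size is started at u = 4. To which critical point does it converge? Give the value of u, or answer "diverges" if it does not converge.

f'(u) = 180(u - 3)(u + 1)(u + 2)(u + 3), so f'(4) = 37800.
Gradient descent moves in the -f' direction, i.e. u is decreasing.
The nearest critical point in that direction is u = 3, where f'' = 21600 > 0 (a local minimum). The iterate converges there.

3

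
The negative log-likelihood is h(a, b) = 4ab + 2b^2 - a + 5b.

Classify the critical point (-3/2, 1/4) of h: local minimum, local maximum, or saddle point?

The Hessian of h is constant: H = [[0, 4], [4, 4]].
det(H) = 0·4 − 4² = -16.
Since det(H) < 0, H is indefinite and the critical point is a saddle point.

saddle point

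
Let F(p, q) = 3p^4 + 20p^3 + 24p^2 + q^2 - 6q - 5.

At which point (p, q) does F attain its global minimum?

F(p,q) separates as A(p) + B(q) − 5, so its minimum is min A + min B − 5.
A'(p) = 12p(p + 1)(p + 4) vanishes at p ∈ {-4, -1, 0}; B'(q) = 2q - 6 vanishes at q ∈ {3}.
Local minima of A (where A''>0): A(-4)=-128, A(0)=0. Local minima of B: B(3)=-9.
So the global minimum of F is A(-4) + B(3) − 5 = -128 − 9 − 5 = -142, attained at (-4, 3).

(-4, 3)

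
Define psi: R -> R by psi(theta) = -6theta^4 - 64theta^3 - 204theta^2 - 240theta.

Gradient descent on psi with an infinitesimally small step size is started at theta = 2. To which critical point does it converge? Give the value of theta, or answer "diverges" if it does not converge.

diverges

psi'(theta) = -24(theta + 1)(theta + 2)(theta + 5), so psi'(2) = -2016.
Gradient descent moves in the -psi' direction, i.e. theta is increasing.
There is no critical point above theta=2, and psi' keeps the same sign, so the iterate runs off to +∞.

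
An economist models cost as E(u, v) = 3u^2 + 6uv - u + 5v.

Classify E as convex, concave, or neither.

E is quadratic, so its Hessian is the constant matrix H = [[6, 6], [6, 0]].
det(H) = -36, tr(H) = 6.
det(H) < 0, so H is indefinite: neither convex nor concave.

neither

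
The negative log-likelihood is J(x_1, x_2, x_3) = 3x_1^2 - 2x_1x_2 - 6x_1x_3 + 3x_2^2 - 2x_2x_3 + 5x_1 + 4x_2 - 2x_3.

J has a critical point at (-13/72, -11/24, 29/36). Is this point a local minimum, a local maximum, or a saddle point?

The Hessian is constant: H = [[6, -2, -6], [-2, 6, -2], [-6, -2, 0]].
Leading principal minors: Δ₁ = 6, Δ₂ = 32, Δ₃ = -288.
The minors fit neither the all-positive nor the alternating-sign pattern, so H is indefinite: a saddle point.

saddle point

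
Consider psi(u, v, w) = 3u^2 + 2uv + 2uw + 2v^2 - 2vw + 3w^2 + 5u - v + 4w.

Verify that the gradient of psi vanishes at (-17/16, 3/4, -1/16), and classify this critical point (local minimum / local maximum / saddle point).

local minimum

∇psi = (6u + 2v + 2w + 5, 2u + 4v - 2w - 1, 2u - 2v + 6w + 4); substituting (-17/16, 3/4, -1/16) gives ∇psi = (0, 0, 0), so (-17/16, 3/4, -1/16) is indeed a critical point.
The Hessian is constant: H = [[6, 2, 2], [2, 4, -2], [2, -2, 6]].
Leading principal minors: Δ₁ = 6, Δ₂ = 20, Δ₃ = 64.
All leading minors are positive, so H is positive definite: a local minimum.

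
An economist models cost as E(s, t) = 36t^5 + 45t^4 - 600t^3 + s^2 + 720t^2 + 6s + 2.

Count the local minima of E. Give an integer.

2

E separates as a function of s plus a function of t, so ∇E=0 decouples.
∂E/∂s = 2(s + 3) = 0 at s ∈ {-3}; ∂E/∂t = 180t(t - 2)(t - 1)(t + 4) = 0 at t ∈ {-4, 0, 1, 2}.
The Hessian is diagonal: diag(E_ss, E_tt). Second derivatives: E_ss(-3)=2; E_tt(-4)=-21600, E_tt(0)=1440, E_tt(1)=-900, E_tt(2)=2160.
Local minima occur where both diagonal entries positive: (-3, 0), (-3, 2). Count: 2.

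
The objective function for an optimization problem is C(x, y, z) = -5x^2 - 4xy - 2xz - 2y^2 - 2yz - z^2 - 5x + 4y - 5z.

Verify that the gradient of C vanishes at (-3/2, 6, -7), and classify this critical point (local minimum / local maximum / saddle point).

∇C = (-10x - 4y - 2z - 5, -4x - 4y - 2z + 4, -2x - 2y - 2z - 5); substituting (-3/2, 6, -7) gives ∇C = (0, 0, 0), so (-3/2, 6, -7) is indeed a critical point.
The Hessian is constant: H = [[-10, -4, -2], [-4, -4, -2], [-2, -2, -2]].
Leading principal minors: Δ₁ = -10, Δ₂ = 24, Δ₃ = -24.
The minors alternate sign starting negative (−, +, −), so H is negative definite: a local maximum.

local maximum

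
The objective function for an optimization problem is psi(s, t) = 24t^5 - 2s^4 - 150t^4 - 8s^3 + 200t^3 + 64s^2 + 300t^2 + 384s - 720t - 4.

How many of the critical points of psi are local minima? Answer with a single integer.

psi separates as a function of s plus a function of t, so ∇psi=0 decouples.
∂psi/∂s = -8(s - 4)(s + 3)(s + 4) = 0 at s ∈ {-4, -3, 4}; ∂psi/∂t = 120(t - 3)(t - 2)(t - 1)(t + 1) = 0 at t ∈ {-1, 1, 2, 3}.
The Hessian is diagonal: diag(psi_ss, psi_tt). Second derivatives: psi_ss(-4)=-64, psi_ss(-3)=56, psi_ss(4)=-448; psi_tt(-1)=-2880, psi_tt(1)=480, psi_tt(2)=-360, psi_tt(3)=960.
Local minima occur where both diagonal entries positive: (-3, 1), (-3, 3). Count: 2.

2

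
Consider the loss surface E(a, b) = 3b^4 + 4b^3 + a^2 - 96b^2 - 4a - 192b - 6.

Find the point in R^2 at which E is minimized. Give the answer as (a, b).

E(a,b) separates as P(a) + Q(b) − 6, so its minimum is min P + min Q − 6.
P'(a) = 2a - 4 vanishes at a ∈ {2}; Q'(b) = 12(b - 4)(b + 1)(b + 4) vanishes at b ∈ {-4, -1, 4}.
Local minima of P (where P''>0): P(2)=-4. Local minima of Q: Q(-4)=-256, Q(4)=-1280.
So the global minimum of E is P(2) + Q(4) − 6 = -4 − 1280 − 6 = -1290, attained at (2, 4).

(2, 4)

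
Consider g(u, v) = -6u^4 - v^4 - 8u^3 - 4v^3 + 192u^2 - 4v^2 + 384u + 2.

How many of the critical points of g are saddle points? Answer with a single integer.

g separates as a function of u plus a function of v, so ∇g=0 decouples.
∂g/∂u = -24(u - 4)(u + 1)(u + 4) = 0 at u ∈ {-4, -1, 4}; ∂g/∂v = -4v(v + 1)(v + 2) = 0 at v ∈ {-2, -1, 0}.
The Hessian is diagonal: diag(g_uu, g_vv). Second derivatives: g_uu(-4)=-576, g_uu(-1)=360, g_uu(4)=-960; g_vv(-2)=-8, g_vv(-1)=4, g_vv(0)=-8.
Saddle points occur where the two diagonal entries have opposite signs: (-4, -1), (-1, -2), (-1, 0), (4, -1). Count: 4.

4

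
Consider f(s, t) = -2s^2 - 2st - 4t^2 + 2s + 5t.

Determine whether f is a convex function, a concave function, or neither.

concave

f is quadratic, so its Hessian is the constant matrix H = [[-4, -2], [-2, -8]].
det(H) = 28, tr(H) = -12.
det(H) > 0 and tr(H) < 0, so H is negative definite everywhere: concave.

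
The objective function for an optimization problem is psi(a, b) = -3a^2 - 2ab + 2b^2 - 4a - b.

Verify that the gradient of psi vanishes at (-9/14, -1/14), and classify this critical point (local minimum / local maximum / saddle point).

∇psi = (-6a - 2b - 4, -2a + 4b - 1); substituting (-9/14, -1/14) gives ∇psi = (0, 0), so (-9/14, -1/14) is indeed a critical point.
The Hessian of psi is constant: H = [[-6, -2], [-2, 4]].
det(H) = (-6)·4 − (-2)² = -28.
Since det(H) < 0, H is indefinite and the critical point is a saddle point.

saddle point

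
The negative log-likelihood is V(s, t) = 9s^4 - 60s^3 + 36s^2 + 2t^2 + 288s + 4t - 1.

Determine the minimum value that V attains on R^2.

V(s,t) separates as P(s) + Q(t) − 1, so its minimum is min P + min Q − 1.
P'(s) = 36(s - 4)(s - 2)(s + 1) vanishes at s ∈ {-1, 2, 4}; Q'(t) = 4(t + 1) vanishes at t ∈ {-1}.
Local minima of P (where P''>0): P(-1)=-183, P(4)=192. Local minima of Q: Q(-1)=-2.
So the global minimum of V is P(-1) + Q(-1) − 1 = -183 − 2 − 1 = -186, attained at (-1, -1).

-186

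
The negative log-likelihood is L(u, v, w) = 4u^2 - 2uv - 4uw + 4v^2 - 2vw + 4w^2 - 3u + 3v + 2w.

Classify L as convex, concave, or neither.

convex

L is quadratic, so its Hessian is the constant matrix H = [[8, -2, -4], [-2, 8, -2], [-4, -2, 8]].
Leading principal minors: 8, 60, 288.
All positive ⇒ H ≻ 0 ⇒ convex.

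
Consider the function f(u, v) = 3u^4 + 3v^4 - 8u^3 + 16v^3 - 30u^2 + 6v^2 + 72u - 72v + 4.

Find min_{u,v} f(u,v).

-195

f(u,v) separates as P(u) + Q(v) + 4, so its minimum is min P + min Q + 4.
P'(u) = 12(u - 3)(u - 1)(u + 2) vanishes at u ∈ {-2, 1, 3}; Q'(v) = 12(v - 1)(v + 2)(v + 3) vanishes at v ∈ {-3, -2, 1}.
Local minima of P (where P''>0): P(-2)=-152, P(3)=-27. Local minima of Q: Q(-3)=81, Q(1)=-47.
So the global minimum of f is P(-2) + Q(1) + 4 = -152 − 47 + 4 = -195, attained at (-2, 1).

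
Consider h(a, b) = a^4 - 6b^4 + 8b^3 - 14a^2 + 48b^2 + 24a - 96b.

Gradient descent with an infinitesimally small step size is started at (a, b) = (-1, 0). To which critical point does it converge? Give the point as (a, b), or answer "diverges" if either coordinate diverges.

h is separable, so gradient descent decouples: a follows -∂h/∂a, b follows -∂h/∂b.
∂h/∂a = 4(a - 2)(a - 1)(a + 3); at a=-1 this is 48, so a decreases.
∂h/∂b = -24(b - 2)(b - 1)(b + 2); at b=0 this is -96, so b increases.
a converges to its nearest critical value -3 (a local min of the a-part); b converges to 1. The iterate converges to (-3, 1).

(-3, 1)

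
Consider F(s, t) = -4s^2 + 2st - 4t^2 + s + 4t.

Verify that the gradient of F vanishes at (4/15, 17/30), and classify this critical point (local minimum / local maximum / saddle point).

∇F = (-8s + 2t + 1, 2s - 8t + 4); substituting (4/15, 17/30) gives ∇F = (0, 0), so (4/15, 17/30) is indeed a critical point.
The Hessian of F is constant: H = [[-8, 2], [2, -8]].
det(H) = (-8)·(-8) − 2² = 60.
det(H) > 0 and tr(H) = -16 < 0, so H is negative definite and the point is a local maximum.

local maximum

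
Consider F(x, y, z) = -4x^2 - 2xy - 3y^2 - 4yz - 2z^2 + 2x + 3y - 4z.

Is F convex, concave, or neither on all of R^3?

F is quadratic, so its Hessian is the constant matrix H = [[-8, -2, 0], [-2, -6, -4], [0, -4, -4]].
Leading principal minors: -8, 44, -48.
Signs alternate −, +, − ⇒ H ≺ 0 ⇒ concave.

concave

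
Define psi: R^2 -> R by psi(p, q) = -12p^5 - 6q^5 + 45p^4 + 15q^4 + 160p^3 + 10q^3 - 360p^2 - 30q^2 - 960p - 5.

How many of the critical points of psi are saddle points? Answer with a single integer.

psi separates as a function of p plus a function of q, so ∇psi=0 decouples.
∂psi/∂p = -60(p - 4)(p - 2)(p + 1)(p + 2) = 0 at p ∈ {-2, -1, 2, 4}; ∂psi/∂q = -30q(q - 2)(q - 1)(q + 1) = 0 at q ∈ {-1, 0, 1, 2}.
The Hessian is diagonal: diag(psi_pp, psi_qq). Second derivatives: psi_pp(-2)=1440, psi_pp(-1)=-900, psi_pp(2)=1440, psi_pp(4)=-3600; psi_qq(-1)=180, psi_qq(0)=-60, psi_qq(1)=60, psi_qq(2)=-180.
Saddle points occur where the two diagonal entries have opposite signs: (-2, 0), (-2, 2), (-1, -1), (-1, 1), (2, 0), (2, 2), (4, -1), (4, 1). Count: 8.

8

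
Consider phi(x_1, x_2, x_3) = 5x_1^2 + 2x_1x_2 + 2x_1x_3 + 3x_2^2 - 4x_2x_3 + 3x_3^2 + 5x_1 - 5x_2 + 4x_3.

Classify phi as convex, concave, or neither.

phi is quadratic, so its Hessian is the constant matrix H = [[10, 2, 2], [2, 6, -4], [2, -4, 6]].
Leading principal minors: 10, 56, 120.
All positive ⇒ H ≻ 0 ⇒ convex.

convex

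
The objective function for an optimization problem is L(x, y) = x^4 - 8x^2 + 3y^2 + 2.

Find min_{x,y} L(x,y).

-14

L(x,y) separates as P(x) + Q(y) + 2, so its minimum is min P + min Q + 2.
P'(x) = 4x(x - 2)(x + 2) vanishes at x ∈ {-2, 0, 2}; Q'(y) = 6y vanishes at y ∈ {0}.
Local minima of P (where P''>0): P(-2)=-16, P(2)=-16. Local minima of Q: Q(0)=0.
So the global minimum of L is P(-2) + Q(0) + 2 = -16 + 0 + 2 = -14, attained at (-2, 0).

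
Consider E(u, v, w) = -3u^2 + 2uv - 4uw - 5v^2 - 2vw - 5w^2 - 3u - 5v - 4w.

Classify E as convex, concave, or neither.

concave

E is quadratic, so its Hessian is the constant matrix H = [[-6, 2, -4], [2, -10, -2], [-4, -2, -10]].
Leading principal minors: -6, 56, -344.
Signs alternate −, +, − ⇒ H ≺ 0 ⇒ concave.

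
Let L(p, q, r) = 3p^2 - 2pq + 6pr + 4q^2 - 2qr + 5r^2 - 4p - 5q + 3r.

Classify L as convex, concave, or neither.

L is quadratic, so its Hessian is the constant matrix H = [[6, -2, 6], [-2, 8, -2], [6, -2, 10]].
Leading principal minors: 6, 44, 176.
All positive ⇒ H ≻ 0 ⇒ convex.

convex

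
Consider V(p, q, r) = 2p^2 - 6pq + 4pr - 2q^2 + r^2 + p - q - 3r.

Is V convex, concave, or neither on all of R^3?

V is quadratic, so its Hessian is the constant matrix H = [[4, -6, 4], [-6, -4, 0], [4, 0, 2]].
Leading principal minors: 4, -52, -40.
Neither pattern holds ⇒ H is indefinite ⇒ neither convex nor concave.

neither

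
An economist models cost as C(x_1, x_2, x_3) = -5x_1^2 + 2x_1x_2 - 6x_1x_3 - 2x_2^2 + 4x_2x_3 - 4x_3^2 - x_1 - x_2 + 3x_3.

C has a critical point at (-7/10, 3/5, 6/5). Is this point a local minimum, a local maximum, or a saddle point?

local maximum

The Hessian is constant: H = [[-10, 2, -6], [2, -4, 4], [-6, 4, -8]].
Leading principal minors: Δ₁ = -10, Δ₂ = 36, Δ₃ = -80.
The minors alternate sign starting negative (−, +, −), so H is negative definite: a local maximum.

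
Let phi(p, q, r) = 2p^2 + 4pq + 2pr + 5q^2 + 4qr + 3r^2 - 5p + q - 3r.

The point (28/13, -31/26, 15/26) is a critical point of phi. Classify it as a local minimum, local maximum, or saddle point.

The Hessian is constant: H = [[4, 4, 2], [4, 10, 4], [2, 4, 6]].
Leading principal minors: Δ₁ = 4, Δ₂ = 24, Δ₃ = 104.
All leading minors are positive, so H is positive definite: a local minimum.

local minimum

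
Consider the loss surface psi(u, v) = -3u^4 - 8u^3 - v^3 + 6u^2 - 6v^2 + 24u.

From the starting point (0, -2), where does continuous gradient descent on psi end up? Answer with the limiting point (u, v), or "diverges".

(-1, -4)

psi is separable, so gradient descent decouples: u follows -∂psi/∂u, v follows -∂psi/∂v.
∂psi/∂u = -12(u - 1)(u + 1)(u + 2); at u=0 this is 24, so u decreases.
∂psi/∂v = -3v(v + 4); at v=-2 this is 12, so v decreases.
u converges to its nearest critical value -1 (a local min of the u-part); v converges to -4. The iterate converges to (-1, -4).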